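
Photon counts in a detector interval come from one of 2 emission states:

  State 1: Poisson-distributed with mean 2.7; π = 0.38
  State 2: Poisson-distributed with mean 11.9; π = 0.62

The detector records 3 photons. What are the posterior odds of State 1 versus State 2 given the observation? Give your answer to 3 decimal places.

The posterior odds equal the prior odds times the likelihood ratio: (π_i/π_j)·(f_i(x)/f_j(x)).
Evaluate each component's likelihood at the observed value:
  L_1 = e^(−2.7)·2.7^3/3! = 0.220468
  L_2 = e^(−11.9)·11.9^3/3! = 0.00190715
Posterior odds = (π_1·L_1) / (π_2·L_2) = (0.38·0.220468) / (0.62·0.00190715) = 0.0837777 / 0.00118243 ≈ 70.852

70.852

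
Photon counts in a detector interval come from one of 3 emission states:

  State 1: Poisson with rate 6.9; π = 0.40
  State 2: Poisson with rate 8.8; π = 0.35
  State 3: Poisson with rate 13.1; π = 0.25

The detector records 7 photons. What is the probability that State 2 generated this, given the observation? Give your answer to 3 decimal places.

Posterior ∝ prior × likelihood, so P(k | x) ∝ P(Z=k) f_k(x); normalise over all components.
Evaluate each component's likelihood at the observed value:
  f_1 = e^(−6.9)·6.9^7/7! = 0.148895
  f_2 = e^(−8.8)·8.8^7/7! = 0.122224
  f_3 = e^(−13.1)·13.1^7/7! = 0.0268665
Prior × likelihood for each component:
  P(Z=1)·f_1 = 0.40 × 0.148895 = 0.0595581
  P(Z=2)·f_2 = 0.35 × 0.122224 = 0.0427784
  P(Z=3)·f_3 = 0.25 × 0.0268665 = 0.00671662
Normaliser: 0.0595581 + 0.0427784 + 0.00671662 = 0.109053
Responsibility of State 2: 0.0427784 / 0.109053 ≈ 0.392

0.392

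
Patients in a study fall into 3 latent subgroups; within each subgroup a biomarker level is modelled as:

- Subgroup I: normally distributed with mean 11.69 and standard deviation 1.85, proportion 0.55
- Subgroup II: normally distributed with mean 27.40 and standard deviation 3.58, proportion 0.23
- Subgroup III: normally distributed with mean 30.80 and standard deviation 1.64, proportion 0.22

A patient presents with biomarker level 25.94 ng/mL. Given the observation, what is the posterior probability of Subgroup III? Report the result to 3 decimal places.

Apply Bayes' rule: the posterior for each component is proportional to its prior times its likelihood at x.
Component likelihoods at x = 25.94 ng/mL:
  L_I = (1/(1.85·√(2π)))·exp(−(25.94−11.69)²/(2·1.85²)) = 0.215644·exp(-29.66581) = 2.81863e-14
  L_II = (1/(3.58·√(2π)))·exp(−(25.94−27.40)²/(2·3.58²)) = 0.111436·exp(-0.08316) = 0.102544
  L_III = (1/(1.64·√(2π)))·exp(−(25.94−30.80)²/(2·1.64²)) = 0.243257·exp(-4.39091) = 0.00301382
Weight by the priors:
  w_I·L_I = 0.55 × 2.81863e-14 = 1.55025e-14
  w_II·L_II = 0.23 × 0.102544 = 0.0235852
  w_III·L_III = 0.22 × 0.00301382 = 0.00066304
Evidence: 1.55025e-14 + 0.0235852 + 0.00066304 = 0.0242482
P(Subgroup III | x) = 0.00066304 / 0.0242482 ≈ 0.027

0.027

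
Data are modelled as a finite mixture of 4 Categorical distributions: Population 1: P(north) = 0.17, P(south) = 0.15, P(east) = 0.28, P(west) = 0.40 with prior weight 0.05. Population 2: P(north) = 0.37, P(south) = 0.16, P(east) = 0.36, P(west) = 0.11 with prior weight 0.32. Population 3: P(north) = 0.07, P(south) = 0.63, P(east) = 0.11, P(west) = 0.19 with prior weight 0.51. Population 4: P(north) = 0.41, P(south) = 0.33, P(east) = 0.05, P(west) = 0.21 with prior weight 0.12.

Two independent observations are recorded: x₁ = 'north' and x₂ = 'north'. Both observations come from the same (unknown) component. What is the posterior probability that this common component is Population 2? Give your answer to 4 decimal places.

P(component k | x) = π_k·f_k(x) / marginal(x), where marginal(x) = Σ_j π_j·f_j(x).
Since both observations come from the same component, the likelihood for component k is f_k(x₁)·f_k(x₂).
  L_1 = [0.17] × [0.17] = 0.0289
  L_2 = [0.37] × [0.37] = 0.1369
  L_3 = [0.07] × [0.07] = 0.0049
  L_4 = [0.41] × [0.41] = 0.1681
Prior × likelihood for each component:
  π_1·L_1 = 0.05 × 0.0289 = 0.001445
  π_2·L_2 = 0.32 × 0.1369 = 0.043808
  π_3·L_3 = 0.51 × 0.0049 = 0.002499
  π_4·L_4 = 0.12 × 0.1681 = 0.020172
Normaliser: 0.001445 + 0.043808 + 0.002499 + 0.020172 = 0.067924
Responsibility of Population 2: 0.043808 / 0.067924 ≈ 0.6450

0.6450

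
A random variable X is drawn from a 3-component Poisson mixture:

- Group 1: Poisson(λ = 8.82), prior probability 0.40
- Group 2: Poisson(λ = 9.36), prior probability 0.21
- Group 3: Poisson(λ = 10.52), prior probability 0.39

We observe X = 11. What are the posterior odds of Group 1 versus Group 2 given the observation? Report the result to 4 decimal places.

Only the two components matter; the odds are (π_i f_i(x)) / (π_j f_j(x)).
Evaluate each component's likelihood at the observed value:
  p_1 = 0.0930082
  p_2 = 0.104203
  p_3 = 0.118097
0.0372033 / 0.0218827 ≈ 1.7001

1.7001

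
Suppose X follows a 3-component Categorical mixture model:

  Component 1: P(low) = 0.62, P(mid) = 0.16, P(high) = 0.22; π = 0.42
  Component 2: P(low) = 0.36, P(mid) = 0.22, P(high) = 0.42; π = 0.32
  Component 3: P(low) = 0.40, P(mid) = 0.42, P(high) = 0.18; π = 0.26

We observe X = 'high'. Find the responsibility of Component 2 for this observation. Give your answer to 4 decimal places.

Posterior ∝ prior × likelihood, so P(k | x) ∝ w_k f_k(x); normalise over all components.
Categorical probabilities:
  p_1 = 0.22
  p_2 = 0.42
  p_3 = 0.18
Unnormalised posteriors:
  w_1·p_1 = 0.42 × 0.22 = 0.0924
  w_2·p_2 = 0.32 × 0.42 = 0.1344
  w_3·p_3 = 0.26 × 0.18 = 0.0468
Marginal: 0.0924 + 0.1344 + 0.0468 = 0.2736
P(Component 2 | the observation) = 0.1344 / 0.2736 ≈ 0.4912

0.4912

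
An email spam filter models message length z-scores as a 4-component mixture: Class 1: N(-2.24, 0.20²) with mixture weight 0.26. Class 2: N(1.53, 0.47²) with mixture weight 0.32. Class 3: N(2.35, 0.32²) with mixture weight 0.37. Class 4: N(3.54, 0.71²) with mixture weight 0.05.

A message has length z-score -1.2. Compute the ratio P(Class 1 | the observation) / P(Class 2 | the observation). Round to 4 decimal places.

The posterior odds equal the prior odds times the likelihood ratio: (π_i/π_j)·(f_i(x)/f_j(x)).
Component likelihoods at x = -1.2:
  f_1 = (1/(0.20·√(2π)))·exp(−(-1.2−-2.24)²/(2·0.20²)) = 1.994711·exp(-13.52000) = 2.68052e-06
  f_2 = (1/(0.47·√(2π)))·exp(−(-1.2−1.53)²/(2·0.47²)) = 0.848813·exp(-16.86940) = 4.00429e-08
  f_3 = (1/(0.32·√(2π)))·exp(−(-1.2−2.35)²/(2·0.32²)) = 1.246695·exp(-61.53564) = 2.35055e-27
  f_4 = (1/(0.71·√(2π)))·exp(−(-1.2−3.54)²/(2·0.71²)) = 0.561891·exp(-22.28486) = 1.17885e-10
6.96935e-07 / 1.28137e-08 ≈ 54.3897

54.3897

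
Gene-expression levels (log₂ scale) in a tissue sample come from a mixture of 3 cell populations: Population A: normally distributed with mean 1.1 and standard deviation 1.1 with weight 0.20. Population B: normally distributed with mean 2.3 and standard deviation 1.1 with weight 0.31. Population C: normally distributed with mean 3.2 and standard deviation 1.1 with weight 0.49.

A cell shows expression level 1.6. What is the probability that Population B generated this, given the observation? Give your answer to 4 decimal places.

0.4194

Posterior ∝ prior × likelihood, so P(k | x) ∝ π_k f_k(x); normalise over all components.
Evaluate each component's likelihood at the observed value:
  p_A = 0.327079
  p_B = 0.296198
  p_C = 0.125921
Weight by the priors:
  π_A·p_A = 0.20 × 0.327079 = 0.0654157
  π_B·p_B = 0.31 × 0.296198 = 0.0918213
  π_C·p_C = 0.49 × 0.125921 = 0.0617013
Marginal: 0.0654157 + 0.0918213 + 0.0617013 = 0.218938
P(Population B | data) = 0.0918213 / 0.218938 ≈ 0.4194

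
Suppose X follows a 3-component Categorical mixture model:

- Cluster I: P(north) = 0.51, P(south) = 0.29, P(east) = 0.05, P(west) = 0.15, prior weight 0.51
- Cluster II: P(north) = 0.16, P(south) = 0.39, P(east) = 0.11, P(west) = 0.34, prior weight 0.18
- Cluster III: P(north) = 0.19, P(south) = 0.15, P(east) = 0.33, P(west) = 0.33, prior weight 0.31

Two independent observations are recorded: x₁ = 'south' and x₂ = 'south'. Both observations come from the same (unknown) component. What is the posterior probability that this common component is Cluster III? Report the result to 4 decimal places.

0.0903

P(component k | x) = π_k·f_k(x) / marginal(x), where marginal(x) = Σ_j π_j·f_j(x).
Since both observations come from the same component, the likelihood for component k is f_k(x₁)·f_k(x₂).
  L_I = [0.29] × [0.29] = 0.0841
  L_II = [0.39] × [0.39] = 0.1521
  L_III = [0.15] × [0.15] = 0.0225
Multiply by the mixture weights:
  π_I·L_I = 0.51 × 0.0841 = 0.042891
  π_II·L_II = 0.18 × 0.1521 = 0.027378
  π_III·L_III = 0.31 × 0.0225 = 0.006975
Sum: 0.042891 + 0.027378 + 0.006975 = 0.077244
Responsibility of Cluster III: 0.006975 / 0.077244 ≈ 0.0903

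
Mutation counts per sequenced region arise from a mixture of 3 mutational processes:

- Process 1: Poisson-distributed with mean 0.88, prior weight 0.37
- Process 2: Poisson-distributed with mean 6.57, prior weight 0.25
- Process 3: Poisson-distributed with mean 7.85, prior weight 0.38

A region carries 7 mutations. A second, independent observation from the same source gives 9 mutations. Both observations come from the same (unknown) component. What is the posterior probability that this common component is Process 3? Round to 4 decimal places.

0.6697

By Bayes' theorem, P(k | x) = π_k f_k(x) / Σ_j π_j f_j(x).
Since both observations come from the same component, the likelihood for component k is f_k(x₁)·f_k(x₂).
  f_1 = [e^(−0.88)·0.88^7/7! = 3.36333e-05] × [3.61744e-07] = 1.21666e-11
  f_2 = [e^(−6.57)·6.57^7/7! = 0.146964] × [0.088107] = 0.0129486
  f_3 = [e^(−7.85)·7.85^7/7! = 0.142051] × [0.121577] = 0.0172702
Prior × likelihood for each component:
  π_1·f_1 = 0.37 × 1.21666e-11 = 4.50166e-12
  π_2·f_2 = 0.25 × 0.0129486 = 0.00323715
  π_3·f_3 = 0.38 × 0.0172702 = 0.00656268
Denominator: 4.50166e-12 + 0.00323715 + 0.00656268 = 0.00979983
Responsibility of Process 3: 0.00656268 / 0.00979983 ≈ 0.6697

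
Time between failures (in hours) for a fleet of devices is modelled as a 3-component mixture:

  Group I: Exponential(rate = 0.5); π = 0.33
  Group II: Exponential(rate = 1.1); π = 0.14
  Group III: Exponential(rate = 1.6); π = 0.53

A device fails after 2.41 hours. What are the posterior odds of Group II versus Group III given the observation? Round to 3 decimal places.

The posterior odds equal the prior odds times the likelihood ratio: (π_i/π_j)·(f_i(x)/f_j(x)).
Exponential densities:
  L_I = 0.149846
  L_II = 0.0776387
  L_III = 0.0338439
Odds = (0.14/0.53) × (0.0776387/0.0338439) = 0.264151 × 2.29402 ≈ 0.606

0.606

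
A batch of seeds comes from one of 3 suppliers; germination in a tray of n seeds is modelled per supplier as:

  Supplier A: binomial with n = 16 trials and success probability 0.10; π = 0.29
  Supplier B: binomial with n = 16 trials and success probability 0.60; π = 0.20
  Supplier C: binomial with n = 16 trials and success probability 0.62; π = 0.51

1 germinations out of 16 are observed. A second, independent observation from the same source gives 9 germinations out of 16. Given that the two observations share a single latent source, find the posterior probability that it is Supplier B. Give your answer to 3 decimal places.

0.287

The responsibility of component k is P(Z=k) f_k(x) divided by Σ_j P(Z=j) f_j(x).
Since both observations come from the same component, the likelihood for component k is f_k(x₁)·f_k(x₂).
  f_A = [C(16,1)·0.10^1·0.90^15 = 16·0.1·0.205891 = 0.329426] × [5.47172e-06] = 1.80252e-06
  f_B = [C(16,1)·0.60^1·0.40^15 = 16·0.6·1.07374e-06 = 1.03079e-05] × [0.188889] = 1.94706e-06
  f_C = [C(16,1)·0.62^1·0.38^15 = 16·0.62·4.97455e-07 = 4.93476e-06] × [0.177189] = 8.74384e-07
Unnormalised posteriors:
  P(Z=A)·f_A = 0.29 × 1.80252e-06 = 5.22732e-07
  P(Z=B)·f_B = 0.20 × 1.94706e-06 = 3.89411e-07
  P(Z=C)·f_C = 0.51 × 8.74384e-07 = 4.45936e-07
Evidence: 5.22732e-07 + 3.89411e-07 + 4.45936e-07 = 1.35808e-06
P(Supplier B | x₁, x₂) = 3.89411e-07 / 1.35808e-06 ≈ 0.287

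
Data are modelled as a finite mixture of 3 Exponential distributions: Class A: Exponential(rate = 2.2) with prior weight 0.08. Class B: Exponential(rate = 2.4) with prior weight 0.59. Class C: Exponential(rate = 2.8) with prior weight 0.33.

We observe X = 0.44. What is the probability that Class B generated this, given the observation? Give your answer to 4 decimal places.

Posterior ∝ prior × likelihood, so P(k | x) ∝ P(Z=k) f_k(x); normalise over all components.
Exponential densities:
  f_A = 0.835652
  f_B = 0.834827
  f_C = 0.816784
Unnormalised posteriors:
  P(Z=A)·f_A = 0.08 × 0.835652 = 0.0668522
  P(Z=B)·f_B = 0.59 × 0.834827 = 0.492548
  P(Z=C)·f_C = 0.33 × 0.816784 = 0.269539
Sum: 0.0668522 + 0.492548 + 0.269539 = 0.828939
P(Class B | x) = 0.492548 / 0.828939 ≈ 0.5942

0.5942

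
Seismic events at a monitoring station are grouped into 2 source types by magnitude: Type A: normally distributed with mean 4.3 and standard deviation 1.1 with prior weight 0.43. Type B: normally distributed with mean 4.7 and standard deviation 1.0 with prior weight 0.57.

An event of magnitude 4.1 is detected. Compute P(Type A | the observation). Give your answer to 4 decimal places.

0.4468

P(component k | x) = π_k·f_k(x) / marginal(x), where marginal(x) = Σ_j π_j·f_j(x).
Component likelihoods at x = 4.1:
  p_A = 0.356729
  p_B = 0.333225
Weight by the priors:
  π_A·p_A = 0.43 × 0.356729 = 0.153394
  π_B·p_B = 0.57 × 0.333225 = 0.189938
Evidence: 0.153394 + 0.189938 = 0.343332
P(Type A | the observation) ≈ 0.4468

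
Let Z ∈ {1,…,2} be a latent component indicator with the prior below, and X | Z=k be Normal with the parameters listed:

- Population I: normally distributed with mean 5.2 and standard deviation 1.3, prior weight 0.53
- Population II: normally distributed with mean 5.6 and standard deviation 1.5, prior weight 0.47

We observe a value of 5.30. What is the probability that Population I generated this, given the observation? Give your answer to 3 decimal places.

P(component k | x) = w_k·f_k(x) / marginal(x), where marginal(x) = Σ_j w_j·f_j(x).
Evaluate each component's likelihood at the observed value:
  p_I = (1/(1.3·√(2π)))·exp(−(5.30−5.2)²/(2·1.3²)) = 0.306879·exp(-0.00296) = 0.305972
  p_II = (1/(1.5·√(2π)))·exp(−(5.30−5.6)²/(2·1.5²)) = 0.265962·exp(-0.02000) = 0.260695
Multiply by the mixture weights:
  w_I·p_I = 0.53 × 0.305972 = 0.162165
  w_II·p_II = 0.47 × 0.260695 = 0.122527
Evidence: 0.162165 + 0.122527 = 0.284692
P(Population I | data) = 0.162165 / 0.284692 ≈ 0.570

0.570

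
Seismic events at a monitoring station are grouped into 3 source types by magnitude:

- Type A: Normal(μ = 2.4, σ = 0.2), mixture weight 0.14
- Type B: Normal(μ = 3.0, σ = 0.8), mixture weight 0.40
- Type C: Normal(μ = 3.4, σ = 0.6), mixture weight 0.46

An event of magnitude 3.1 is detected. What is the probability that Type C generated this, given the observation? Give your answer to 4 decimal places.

0.5762

P(component k | x) = P(Z=k)·f_k(x) / marginal(x), where marginal(x) = Σ_j P(Z=j)·f_j(x).
Normal densities:
  p_A = 0.00436341
  p_B = 0.494797
  p_C = 0.586776
Unnormalised posteriors:
  P(Z=A)·p_A = 0.14 × 0.00436341 = 0.000610878
  P(Z=B)·p_B = 0.40 × 0.494797 = 0.197919
  P(Z=C)·p_C = 0.46 × 0.586776 = 0.269917
Sum: 0.000610878 + 0.197919 + 0.269917 = 0.468446
P(Type C | the observation) = 0.269917 / 0.468446 ≈ 0.5762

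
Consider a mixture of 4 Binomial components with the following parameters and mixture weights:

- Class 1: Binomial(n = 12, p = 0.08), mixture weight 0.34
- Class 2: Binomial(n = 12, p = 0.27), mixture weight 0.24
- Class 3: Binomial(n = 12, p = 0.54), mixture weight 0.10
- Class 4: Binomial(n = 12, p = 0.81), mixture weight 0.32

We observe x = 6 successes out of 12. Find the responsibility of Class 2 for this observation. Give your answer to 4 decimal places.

P(component k | x) = w_k·f_k(x) / marginal(x), where marginal(x) = Σ_j w_j·f_j(x).
Evaluate each component's likelihood at the observed value:
  f_1 = C(12,6)·0.08^6·0.92^6 = 924·2.62144e-07·0.606355 = 0.000146872
  f_2 = C(12,6)·0.27^6·0.73^6 = 924·0.00038742·0.151334 = 0.0541741
  f_3 = C(12,6)·0.54^6·0.46^6 = 924·0.0247949·0.0094743 = 0.217061
  f_4 = C(12,6)·0.81^6·0.19^6 = 924·0.28243·4.70459e-05 = 0.0122773
Unnormalised posteriors:
  w_1·f_1 = 0.34 × 0.000146872 = 4.99365e-05
  w_2·f_2 = 0.24 × 0.0541741 = 0.0130018
  w_3·f_3 = 0.10 × 0.217061 = 0.0217061
  w_4·f_4 = 0.32 × 0.0122773 = 0.00392874
Normaliser: 4.99365e-05 + 0.0130018 + 0.0217061 + 0.00392874 = 0.0386866
P(Class 2 | the observation) ≈ 0.3361

0.3361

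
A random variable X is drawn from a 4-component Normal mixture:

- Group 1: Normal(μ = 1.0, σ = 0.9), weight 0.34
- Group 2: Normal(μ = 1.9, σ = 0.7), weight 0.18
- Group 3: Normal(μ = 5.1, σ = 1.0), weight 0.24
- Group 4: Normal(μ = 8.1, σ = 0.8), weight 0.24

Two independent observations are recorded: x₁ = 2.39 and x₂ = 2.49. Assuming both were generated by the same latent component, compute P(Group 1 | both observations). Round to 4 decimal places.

0.1382

Posterior ∝ prior × likelihood, so P(k | x) ∝ P(Z=k) f_k(x); normalise over all components.
Since both observations come from the same component, the likelihood for component k is f_k(x₁)·f_k(x₂).
  p_1 = [0.134494] × [0.112589] = 0.0151426
  p_2 = [0.446077] × [0.39953] = 0.178221
  p_3 = [0.0101428] × [0.0132337] = 0.000134227
  p_4 = [4.32008e-12] × [1.04609e-11] = 4.5192e-23
Multiply by the mixture weights:
  P(Z=1)·p_1 = 0.34 × 0.0151426 = 0.00514849
  P(Z=2)·p_2 = 0.18 × 0.178221 = 0.0320798
  P(Z=3)·p_3 = 0.24 × 0.000134227 = 3.22145e-05
  P(Z=4)·p_4 = 0.24 × 4.5192e-23 = 1.08461e-23
Denominator: 0.00514849 + 0.0320798 + 3.22145e-05 + 1.08461e-23 = 0.0372605
P(Group 1 | x₁,x₂) ≈ 0.1382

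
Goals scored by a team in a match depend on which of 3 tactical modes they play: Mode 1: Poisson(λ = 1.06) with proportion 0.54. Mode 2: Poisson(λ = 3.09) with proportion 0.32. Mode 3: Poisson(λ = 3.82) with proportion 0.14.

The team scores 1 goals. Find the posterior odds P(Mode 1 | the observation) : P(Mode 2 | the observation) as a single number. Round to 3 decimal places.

The posterior odds equal the prior odds times the likelihood ratio: (P(Z=i)/P(Z=j))·(f_i(x)/f_j(x)).
Poisson probabilities:
  p_1 = e^(−1.06)·1.06^1/1! = 0.367243
  p_2 = e^(−3.09)·3.09^1/1! = 0.140601
  p_3 = e^(−3.82)·3.82^1/1! = 0.0837642
Posterior odds = (P(Z=1)·p_1) / (P(Z=2)·p_2) = (0.54·0.367243) / (0.32·0.140601) = 0.198311 / 0.0449923 ≈ 4.408

4.408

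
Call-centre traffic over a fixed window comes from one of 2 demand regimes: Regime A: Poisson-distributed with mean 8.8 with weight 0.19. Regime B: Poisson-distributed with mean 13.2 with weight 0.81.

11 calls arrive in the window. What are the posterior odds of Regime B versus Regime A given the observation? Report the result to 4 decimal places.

The posterior odds equal the prior odds times the likelihood ratio: (π_i/π_j)·(f_i(x)/f_j(x)).
Evaluate each component's likelihood at the observed value:
  p_A = 0.092547
  p_B = 0.0982812
0.0796078 / 0.0175839 ≈ 4.5273

4.5273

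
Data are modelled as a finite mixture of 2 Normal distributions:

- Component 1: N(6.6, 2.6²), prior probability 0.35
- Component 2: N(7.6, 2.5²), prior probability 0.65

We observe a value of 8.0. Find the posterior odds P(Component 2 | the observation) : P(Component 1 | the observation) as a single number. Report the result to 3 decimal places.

2.204

Posterior odds = (π_i f_i(x)) / (π_j f_j(x)); the normalising sum cancels.
Component likelihoods at x = 8.0:
  L_1 = (1/(2.6·√(2π)))·exp(−(8.0−6.6)²/(2·2.6²)) = 0.153439·exp(-0.14497) = 0.132732
  L_2 = (1/(2.5·√(2π)))·exp(−(8.0−7.6)²/(2·2.5²)) = 0.159577·exp(-0.01280) = 0.157547
Posterior odds = (π_2·L_2) / (π_1·L_1) = (0.65·0.157547) / (0.35·0.132732) = 0.102406 / 0.0464563 ≈ 2.204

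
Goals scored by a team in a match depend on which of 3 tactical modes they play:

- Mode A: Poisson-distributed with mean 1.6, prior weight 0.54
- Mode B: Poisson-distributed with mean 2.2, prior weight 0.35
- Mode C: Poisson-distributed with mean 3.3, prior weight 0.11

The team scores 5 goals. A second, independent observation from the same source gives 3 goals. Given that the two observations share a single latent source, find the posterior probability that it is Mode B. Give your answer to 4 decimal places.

0.4360

P(component k | x) = π_k·f_k(x) / marginal(x), where marginal(x) = Σ_j π_j·f_j(x).
Since both observations come from the same component, the likelihood for component k is f_k(x₁)·f_k(x₂).
  f_A = [0.017642] × [0.137828] = 0.00243156
  f_B = [0.0475866] × [0.196639] = 0.00935736
  f_C = [0.120286] × [0.220912] = 0.0265727
Weight by the priors:
  π_A·f_A = 0.54 × 0.00243156 = 0.00131304
  π_B·f_B = 0.35 × 0.00935736 = 0.00327508
  π_C·f_C = 0.11 × 0.0265727 = 0.002923
Marginal: 0.00131304 + 0.00327508 + 0.002923 = 0.00751111
Responsibility of Mode B: 0.00327508 / 0.00751111 ≈ 0.4360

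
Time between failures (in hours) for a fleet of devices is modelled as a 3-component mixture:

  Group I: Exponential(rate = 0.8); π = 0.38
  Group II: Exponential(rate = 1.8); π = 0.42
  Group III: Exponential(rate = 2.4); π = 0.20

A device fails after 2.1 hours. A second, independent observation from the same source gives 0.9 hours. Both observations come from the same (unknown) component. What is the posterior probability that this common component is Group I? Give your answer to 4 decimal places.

Apply Bayes' rule: the posterior for each component is proportional to its prior times its likelihood at x.
Since both observations come from the same component, the likelihood for component k is f_k(x₁)·f_k(x₂).
  L_I = [0.149099] × [0.389402] = 0.0580595
  L_II = [0.0410808] × [0.356218] = 0.0146337
  L_III = [0.015537] × [0.27678] = 0.00430033
Multiply by the mixture weights:
  w_I·L_I = 0.38 × 0.0580595 = 0.0220626
  w_II·L_II = 0.42 × 0.0146337 = 0.00614616
  w_III·L_III = 0.20 × 0.00430033 = 0.000860067
Evidence: 0.0220626 + 0.00614616 + 0.000860067 = 0.0290688
P(Group I | x₁,x₂) = 0.0220626 / 0.0290688 ≈ 0.7590

0.7590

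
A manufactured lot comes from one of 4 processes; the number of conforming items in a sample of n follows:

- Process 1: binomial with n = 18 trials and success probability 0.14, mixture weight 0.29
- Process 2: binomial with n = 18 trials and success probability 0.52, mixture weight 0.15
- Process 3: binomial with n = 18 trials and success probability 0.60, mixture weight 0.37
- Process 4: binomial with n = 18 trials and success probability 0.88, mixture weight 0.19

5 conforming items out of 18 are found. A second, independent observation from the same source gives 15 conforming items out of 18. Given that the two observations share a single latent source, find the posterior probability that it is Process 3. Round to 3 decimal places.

0.700

The responsibility of component k is π_k f_k(x) divided by Σ_j π_j f_j(x).
Since both observations come from the same component, the likelihood for component k is f_k(x₁)·f_k(x₂).
  f_1 = [C(18,5)·0.14^5·0.86^13 = 8568·5.37824e-05·0.14076 = 0.0648634] × [8.07432e-11] = 5.23728e-12
  f_2 = [C(18,5)·0.52^5·0.48^13 = 8568·0.0380204·7.18019e-05 = 0.0233901] × [0.0049598] = 0.00011601
  f_3 = [C(18,5)·0.60^5·0.40^13 = 8568·0.07776·6.71089e-06 = 0.00447111] × [0.0245549] = 0.000109788
  f_4 = [C(18,5)·0.88^5·0.12^13 = 8568·0.527732·1.06993e-12 = 4.83781e-09] × [0.20724] = 1.00259e-09
Multiply by the mixture weights:
  π_1·f_1 = 0.29 × 5.23728e-12 = 1.51881e-12
  π_2·f_2 = 0.15 × 0.00011601 = 1.74015e-05
  π_3·f_3 = 0.37 × 0.000109788 = 4.06215e-05
  π_4·f_4 = 0.19 × 1.00259e-09 = 1.90492e-10
Marginal: 1.51881e-12 + 1.74015e-05 + 4.06215e-05 + 1.90492e-10 = 5.80233e-05
So the posterior for Process 3 is 4.06215e-05 / 5.80233e-05 ≈ 0.700.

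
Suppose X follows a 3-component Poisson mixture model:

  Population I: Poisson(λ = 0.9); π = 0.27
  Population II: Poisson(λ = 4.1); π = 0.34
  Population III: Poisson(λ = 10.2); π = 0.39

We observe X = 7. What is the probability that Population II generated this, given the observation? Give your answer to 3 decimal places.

0.397

Apply Bayes' rule: the posterior for each component is proportional to its prior times its likelihood at x.
Evaluate each component's likelihood at the observed value:
  p_I = e^(−0.9)·0.9^7/7! = 3.85835e-05
  p_II = e^(−4.1)·4.1^7/7! = 0.0640397
  p_III = e^(−10.2)·10.2^7/7! = 0.0847163
Weight by the priors:
  P(Z=I)·p_I = 0.27 × 3.85835e-05 = 1.04176e-05
  P(Z=II)·p_II = 0.34 × 0.0640397 = 0.0217735
  P(Z=III)·p_III = 0.39 × 0.0847163 = 0.0330394
Marginal: 1.04176e-05 + 0.0217735 + 0.0330394 = 0.0548233
Responsibility of Population II: 0.0217735 / 0.0548233 ≈ 0.397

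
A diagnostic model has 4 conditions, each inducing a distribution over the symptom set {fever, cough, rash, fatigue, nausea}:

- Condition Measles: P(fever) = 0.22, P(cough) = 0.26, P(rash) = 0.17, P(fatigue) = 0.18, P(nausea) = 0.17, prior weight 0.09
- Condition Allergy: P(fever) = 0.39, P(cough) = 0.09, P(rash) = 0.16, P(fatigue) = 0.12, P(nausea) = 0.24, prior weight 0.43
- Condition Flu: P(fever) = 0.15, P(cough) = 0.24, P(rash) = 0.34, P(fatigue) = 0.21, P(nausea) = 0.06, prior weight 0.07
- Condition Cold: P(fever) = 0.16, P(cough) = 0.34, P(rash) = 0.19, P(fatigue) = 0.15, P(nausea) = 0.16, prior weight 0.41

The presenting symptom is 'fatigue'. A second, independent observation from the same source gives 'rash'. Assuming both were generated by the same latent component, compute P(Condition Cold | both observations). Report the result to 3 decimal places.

By Bayes' theorem, P(k | x) = P(Z=k) f_k(x) / Σ_j P(Z=j) f_j(x).
Since both observations come from the same component, the likelihood for component k is f_k(x₁)·f_k(x₂).
  L_Measles = [P(fatigue | comp) = 0.18] × [0.17] = 0.0306
  L_Allergy = [P(fatigue | comp) = 0.12] × [0.16] = 0.0192
  L_Flu = [P(fatigue | comp) = 0.21] × [0.34] = 0.0714
  L_Cold = [P(fatigue | comp) = 0.15] × [0.19] = 0.0285
Unnormalised posteriors:
  P(Z=Measles)·L_Measles = 0.09 × 0.0306 = 0.002754
  P(Z=Allergy)·L_Allergy = 0.43 × 0.0192 = 0.008256
  P(Z=Flu)·L_Flu = 0.07 × 0.0714 = 0.004998
  P(Z=Cold)·L_Cold = 0.41 × 0.0285 = 0.011685
Sum: 0.002754 + 0.008256 + 0.004998 + 0.011685 = 0.027693
So the posterior for Condition Cold is 0.011685 / 0.027693 ≈ 0.422.

0.422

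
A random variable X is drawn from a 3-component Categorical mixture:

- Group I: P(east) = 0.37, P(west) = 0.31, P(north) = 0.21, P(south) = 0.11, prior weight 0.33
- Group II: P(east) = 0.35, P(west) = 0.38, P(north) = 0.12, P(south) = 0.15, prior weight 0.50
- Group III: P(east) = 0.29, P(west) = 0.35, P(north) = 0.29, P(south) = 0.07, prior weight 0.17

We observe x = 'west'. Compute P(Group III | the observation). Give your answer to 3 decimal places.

0.169

Apply Bayes' rule: the posterior for each component is proportional to its prior times its likelihood at x.
Categorical probabilities:
  p_I = P(west | comp) = 0.31
  p_II = P(west | comp) = 0.38
  p_III = P(west | comp) = 0.35
Weight by the priors:
  P(Z=I)·p_I = 0.33 × 0.31 = 0.1023
  P(Z=II)·p_II = 0.50 × 0.38 = 0.19
  P(Z=III)·p_III = 0.17 × 0.35 = 0.0595
Marginal: 0.1023 + 0.19 + 0.0595 = 0.3518
P(Group III | 'west') ≈ 0.169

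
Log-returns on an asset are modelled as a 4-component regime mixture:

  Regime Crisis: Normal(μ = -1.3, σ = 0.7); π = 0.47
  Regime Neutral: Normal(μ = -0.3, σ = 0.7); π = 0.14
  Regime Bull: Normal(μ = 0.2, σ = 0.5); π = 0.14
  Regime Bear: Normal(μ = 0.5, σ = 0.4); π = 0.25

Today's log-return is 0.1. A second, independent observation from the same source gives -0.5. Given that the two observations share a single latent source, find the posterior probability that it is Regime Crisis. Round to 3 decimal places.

Apply Bayes' rule: the posterior for each component is proportional to its prior times its likelihood at x.
Since both observations come from the same component, the likelihood for component k is f_k(x₁)·f_k(x₂).
  p_Crisis = [(1/(0.7·√(2π)))·exp(−(0.1−-1.3)²/(2·0.7²)) = 0.569918·exp(-2.00000) = 0.07713] × [0.296614] = 0.0228778
  p_Neutral = [(1/(0.7·√(2π)))·exp(−(0.1−-0.3)²/(2·0.7²)) = 0.569918·exp(-0.16327) = 0.484068] × [0.547124] = 0.264845
  p_Bull = [(1/(0.5·√(2π)))·exp(−(0.1−0.2)²/(2·0.5²)) = 0.797885·exp(-0.02000) = 0.782085] × [0.299455] = 0.234199
  p_Bear = [(1/(0.4·√(2π)))·exp(−(0.1−0.5)²/(2·0.4²)) = 0.997356·exp(-0.50000) = 0.604927] × [0.0438208] = 0.0265083
Weight by the priors:
  π_Crisis·p_Crisis = 0.47 × 0.0228778 = 0.0107526
  π_Neutral·p_Neutral = 0.14 × 0.264845 = 0.0370784
  π_Bull·p_Bull = 0.14 × 0.234199 = 0.0327879
  π_Bear·p_Bear = 0.25 × 0.0265083 = 0.00662709
Normaliser: 0.0107526 + 0.0370784 + 0.0327879 + 0.00662709 = 0.0872459
P(Regime Crisis | x₁,x₂) = 0.0107526 / 0.0872459 ≈ 0.123

0.123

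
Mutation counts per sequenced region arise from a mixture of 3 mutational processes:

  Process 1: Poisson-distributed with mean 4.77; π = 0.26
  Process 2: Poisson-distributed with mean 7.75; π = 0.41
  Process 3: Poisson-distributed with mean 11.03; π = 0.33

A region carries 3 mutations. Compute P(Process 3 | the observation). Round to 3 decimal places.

0.022

Apply Bayes' rule: the posterior for each component is proportional to its prior times its likelihood at x.
Evaluate each component's likelihood at the observed value:
  p_1 = 0.153398
  p_2 = 0.0334173
  p_3 = 0.00362499
Weight by the priors:
  π_1·p_1 = 0.26 × 0.153398 = 0.0398834
  π_2·p_2 = 0.41 × 0.0334173 = 0.0137011
  π_3·p_3 = 0.33 × 0.00362499 = 0.00119625
Evidence: 0.0398834 + 0.0137011 + 0.00119625 = 0.0547808
P(Process 3 | x) = 0.00119625 / 0.0547808 ≈ 0.022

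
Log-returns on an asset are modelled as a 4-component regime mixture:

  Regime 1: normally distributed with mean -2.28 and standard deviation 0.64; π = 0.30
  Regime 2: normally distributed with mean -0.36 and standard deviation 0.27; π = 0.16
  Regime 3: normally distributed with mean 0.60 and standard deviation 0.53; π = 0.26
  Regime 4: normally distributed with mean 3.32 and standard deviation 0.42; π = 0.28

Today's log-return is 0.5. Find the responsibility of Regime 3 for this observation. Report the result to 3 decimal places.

0.992

Posterior ∝ prior × likelihood, so P(k | x) ∝ P(Z=k) f_k(x); normalise over all components.
Component likelihoods at x = 0.5:
  p_1 = 4.9838e-05
  p_2 = 0.00925763
  p_3 = 0.739441
  p_4 = 1.5428e-10
Weight by the priors:
  P(Z=1)·p_1 = 0.30 × 4.9838e-05 = 1.49514e-05
  P(Z=2)·p_2 = 0.16 × 0.00925763 = 0.00148122
  P(Z=3)·p_3 = 0.26 × 0.739441 = 0.192255
  P(Z=4)·p_4 = 0.28 × 1.5428e-10 = 4.31983e-11
Evidence: 1.49514e-05 + 0.00148122 + 0.192255 + 4.31983e-11 = 0.193751
P(Regime 3 | x) = 0.192255 / 0.193751 ≈ 0.992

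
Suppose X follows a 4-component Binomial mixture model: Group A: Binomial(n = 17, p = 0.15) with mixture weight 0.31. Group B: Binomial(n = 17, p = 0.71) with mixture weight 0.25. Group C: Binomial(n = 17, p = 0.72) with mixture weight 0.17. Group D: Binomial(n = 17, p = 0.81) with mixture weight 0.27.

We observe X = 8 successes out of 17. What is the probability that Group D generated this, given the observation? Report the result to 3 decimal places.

0.041

Posterior ∝ prior × likelihood, so P(k | x) ∝ π_k f_k(x); normalise over all components.
Binomial probabilities:
  f_A = 0.00144306
  f_B = 0.0227737
  f_C = 0.0185724
  f_D = 0.00145361
Prior × likelihood for each component:
  π_A·f_A = 0.31 × 0.00144306 = 0.00044735
  π_B·f_B = 0.25 × 0.0227737 = 0.00569343
  π_C·f_C = 0.17 × 0.0185724 = 0.0031573
  π_D·f_D = 0.27 × 0.00145361 = 0.000392474
Denominator: 0.00044735 + 0.00569343 + 0.0031573 + 0.000392474 = 0.00969055
P(Group D | the observation) ≈ 0.041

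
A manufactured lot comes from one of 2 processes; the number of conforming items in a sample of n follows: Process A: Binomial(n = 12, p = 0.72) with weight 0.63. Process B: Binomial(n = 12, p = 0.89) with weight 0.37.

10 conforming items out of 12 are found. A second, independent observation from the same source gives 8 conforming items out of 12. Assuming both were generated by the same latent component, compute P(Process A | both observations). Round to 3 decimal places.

0.911

Apply Bayes' rule: the posterior for each component is proportional to its prior times its likelihood at x.
Since both observations come from the same component, the likelihood for component k is f_k(x₁)·f_k(x₂).
  L_A = [0.193725] × [0.219734] = 0.0425679
  L_B = [0.249017] × [0.0285296] = 0.00710437
Weight by the priors:
  w_A·L_A = 0.63 × 0.0425679 = 0.0268178
  w_B·L_B = 0.37 × 0.00710437 = 0.00262862
Denominator: 0.0268178 + 0.00262862 = 0.0294464
So the posterior for Process A is 0.0268178 / 0.0294464 ≈ 0.911.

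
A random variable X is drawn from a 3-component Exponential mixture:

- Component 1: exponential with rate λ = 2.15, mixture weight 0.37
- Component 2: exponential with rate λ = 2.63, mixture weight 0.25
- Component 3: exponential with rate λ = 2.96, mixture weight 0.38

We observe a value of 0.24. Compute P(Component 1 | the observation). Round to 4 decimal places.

P(component k | x) = w_k·f_k(x) / marginal(x), where marginal(x) = Σ_j w_j·f_j(x).
Exponential densities:
  p_1 = 2.15·e^(−2.15·0.24) = 2.15·e^(−0.5160) = 1.28334
  p_2 = 2.63·e^(−2.63·0.24) = 2.63·e^(−0.6312) = 1.39904
  p_3 = 2.96·e^(−2.96·0.24) = 2.96·e^(−0.7104) = 1.45468
Weight by the priors:
  w_1·p_1 = 0.37 × 1.28334 = 0.474837
  w_2·p_2 = 0.25 × 1.39904 = 0.349759
  w_3·p_3 = 0.38 × 1.45468 = 0.55278
Marginal: 0.474837 + 0.349759 + 0.55278 = 1.37738
P(Component 1 | 0.24) = 0.474837 / 1.37738 ≈ 0.3447

0.3447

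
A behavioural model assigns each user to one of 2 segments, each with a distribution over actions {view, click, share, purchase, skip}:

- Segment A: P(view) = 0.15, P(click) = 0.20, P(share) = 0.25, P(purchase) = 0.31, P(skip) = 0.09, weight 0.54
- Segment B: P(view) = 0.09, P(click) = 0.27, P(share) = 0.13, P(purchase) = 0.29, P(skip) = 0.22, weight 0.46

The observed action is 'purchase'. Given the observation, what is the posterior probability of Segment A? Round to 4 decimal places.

P(component k | x) = w_k·f_k(x) / marginal(x), where marginal(x) = Σ_j w_j·f_j(x).
Categorical probabilities:
  L_A = 0.31
  L_B = 0.29
Prior × likelihood for each component:
  w_A·L_A = 0.54 × 0.31 = 0.1674
  w_B·L_B = 0.46 × 0.29 = 0.1334
Marginal: 0.1674 + 0.1334 = 0.3008
So the posterior for Segment A is 0.1674 / 0.3008 ≈ 0.5565.

0.5565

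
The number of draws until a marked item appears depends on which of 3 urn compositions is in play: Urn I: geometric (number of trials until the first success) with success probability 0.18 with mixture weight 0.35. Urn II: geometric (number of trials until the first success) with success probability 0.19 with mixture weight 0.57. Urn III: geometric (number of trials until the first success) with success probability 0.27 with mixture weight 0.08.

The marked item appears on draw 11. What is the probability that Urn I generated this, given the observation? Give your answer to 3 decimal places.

Apply Bayes' rule: the posterior for each component is proportional to its prior times its likelihood at x.
Component likelihoods at x = 11:
  L_I = 0.0247406
  L_II = 0.0230996
  L_III = 0.0116036
Unnormalised posteriors:
  w_I·L_I = 0.35 × 0.0247406 = 0.00865923
  w_II·L_II = 0.57 × 0.0230996 = 0.0131668
  w_III·L_III = 0.08 × 0.0116036 = 0.000928287
Normaliser: 0.00865923 + 0.0131668 + 0.000928287 = 0.0227543
So the posterior for Urn I is 0.00865923 / 0.0227543 ≈ 0.381.

0.381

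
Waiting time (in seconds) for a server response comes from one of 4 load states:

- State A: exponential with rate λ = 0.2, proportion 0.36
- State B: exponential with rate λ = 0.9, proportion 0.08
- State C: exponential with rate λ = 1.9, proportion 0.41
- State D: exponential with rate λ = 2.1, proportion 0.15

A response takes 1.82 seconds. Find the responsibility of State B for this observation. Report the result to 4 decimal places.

0.1466

Apply Bayes' rule: the posterior for each component is proportional to its prior times its likelihood at x.
Component likelihoods at x = 1.82 seconds:
  f_A = 0.138978
  f_B = 0.174932
  f_C = 0.0598361
  f_D = 0.0459564
Multiply by the mixture weights:
  π_A·f_A = 0.36 × 0.138978 = 0.0500322
  π_B·f_B = 0.08 × 0.174932 = 0.0139945
  π_C·f_C = 0.41 × 0.0598361 = 0.0245328
  π_D·f_D = 0.15 × 0.0459564 = 0.00689346
Evidence: 0.0500322 + 0.0139945 + 0.0245328 + 0.00689346 = 0.0954529
So the posterior for State B is 0.0139945 / 0.0954529 ≈ 0.1466.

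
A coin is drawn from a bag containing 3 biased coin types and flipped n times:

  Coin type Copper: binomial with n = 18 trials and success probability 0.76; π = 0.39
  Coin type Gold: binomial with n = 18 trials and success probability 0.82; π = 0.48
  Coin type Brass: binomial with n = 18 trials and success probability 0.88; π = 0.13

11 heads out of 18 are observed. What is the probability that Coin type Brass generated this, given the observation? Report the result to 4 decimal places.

0.0094

The responsibility of component k is P(Z=k) f_k(x) divided by Σ_j P(Z=j) f_j(x).
Binomial probabilities:
  f_Copper = C(18,11)·0.76^11·0.24^7 = 31824·0.0488596·4.58647e-05 = 0.0713153
  f_Gold = C(18,11)·0.82^11·0.18^7 = 31824·0.112707·6.1222e-06 = 0.0219591
  f_Brass = C(18,11)·0.88^11·0.12^7 = 31824·0.245081·3.58318e-07 = 0.00279469
Multiply by the mixture weights:
  P(Z=Copper)·f_Copper = 0.39 × 0.0713153 = 0.027813
  P(Z=Gold)·f_Gold = 0.48 × 0.0219591 = 0.0105404
  P(Z=Brass)·f_Brass = 0.13 × 0.00279469 = 0.000363309
Normaliser: 0.027813 + 0.0105404 + 0.000363309 = 0.0387167
P(Coin type Brass | the observation) = 0.000363309 / 0.0387167 ≈ 0.0094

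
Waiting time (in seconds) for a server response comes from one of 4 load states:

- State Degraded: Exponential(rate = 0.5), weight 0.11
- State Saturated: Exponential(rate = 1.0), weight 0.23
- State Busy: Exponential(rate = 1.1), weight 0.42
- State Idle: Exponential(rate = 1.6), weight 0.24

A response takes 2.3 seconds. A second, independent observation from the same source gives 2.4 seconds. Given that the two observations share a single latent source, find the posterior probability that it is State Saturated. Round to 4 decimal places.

0.2636

Posterior ∝ prior × likelihood, so P(k | x) ∝ π_k f_k(x); normalise over all components.
Since both observations come from the same component, the likelihood for component k is f_k(x₁)·f_k(x₂).
  p_Degraded = [0.5·e^(−0.5·2.3) = 0.5·e^(−1.1500) = 0.158318] × [0.150597] = 0.0238423
  p_Saturated = [1.0·e^(−1.0·2.3) = 1.0·e^(−2.3000) = 0.100259] × [0.090718] = 0.00909528
  p_Busy = [1.1·e^(−1.1·2.3) = 1.1·e^(−2.5300) = 0.0876249] × [0.0784974] = 0.00687833
  p_Idle = [1.6·e^(−1.6·2.3) = 1.6·e^(−3.6800) = 0.0403568] × [0.0343898] = 0.00138786
Multiply by the mixture weights:
  π_Degraded·p_Degraded = 0.11 × 0.0238423 = 0.00262265
  π_Saturated·p_Saturated = 0.23 × 0.00909528 = 0.00209191
  π_Busy·p_Busy = 0.42 × 0.00687833 = 0.0028889
  π_Idle·p_Idle = 0.24 × 0.00138786 = 0.000333086
Normaliser: 0.00262265 + 0.00209191 + 0.0028889 + 0.000333086 = 0.00793655
P(State Saturated | x) ≈ 0.2636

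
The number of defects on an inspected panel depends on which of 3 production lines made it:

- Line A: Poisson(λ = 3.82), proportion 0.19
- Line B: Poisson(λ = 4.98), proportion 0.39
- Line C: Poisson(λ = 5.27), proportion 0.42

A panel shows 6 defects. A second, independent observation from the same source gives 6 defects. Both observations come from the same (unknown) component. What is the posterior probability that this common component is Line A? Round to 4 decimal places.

Apply Bayes' rule: the posterior for each component is proportional to its prior times its likelihood at x.
Since both observations come from the same component, the likelihood for component k is f_k(x₁)·f_k(x₂).
  p_A = [e^(−3.82)·3.82^6/6! = 0.094633] × [0.094633] = 0.00895541
  p_B = [e^(−4.98)·4.98^6/6! = 0.145632] × [0.145632] = 0.0212087
  p_C = [e^(−5.27)·5.27^6/6! = 0.153038] × [0.153038] = 0.0234206
Unnormalised posteriors:
  P(Z=A)·p_A = 0.19 × 0.00895541 = 0.00170153
  P(Z=B)·p_B = 0.39 × 0.0212087 = 0.00827139
  P(Z=C)·p_C = 0.42 × 0.0234206 = 0.00983666
Normaliser: 0.00170153 + 0.00827139 + 0.00983666 = 0.0198096
So the posterior for Line A is 0.00170153 / 0.0198096 ≈ 0.0859.

0.0859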